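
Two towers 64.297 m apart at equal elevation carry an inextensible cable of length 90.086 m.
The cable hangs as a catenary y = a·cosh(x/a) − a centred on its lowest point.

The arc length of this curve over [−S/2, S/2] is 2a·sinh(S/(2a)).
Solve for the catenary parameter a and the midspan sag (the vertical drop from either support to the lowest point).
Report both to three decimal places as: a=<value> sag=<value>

seed: a₀ = √(S³/(24(L−S))) = √(64.297³/(24·25.789)) = 20.723504
iter 1: u=1.551306  f(a)=+3.287e+00  f'(a)=-3.142e+00  a ← 20.723504 − (+3.287e+00/-3.142e+00) = 21.769769
iter 2: u=1.476750  f(a)=+2.653e-01  f'(a)=-2.653e+00  a ← 21.769769 − (+2.653e-01/-2.653e+00) = 21.869773
iter 3: u=1.469997  f(a)=+2.064e-03  f'(a)=-2.612e+00  a ← 21.869773 − (+2.064e-03/-2.612e+00) = 21.870563
iter 4: u=1.469944  f(a)=+1.271e-07  f'(a)=-2.612e+00  a ← 21.870563 − (+1.271e-07/-2.612e+00) = 21.870563
iter 5: u=1.469944  f(a)=+0.000e+00  f'(a)=-2.612e+00  a ← 21.870563 − (+0.000e+00/-2.612e+00) = 21.870563
converged: |Δa| < 1e-12 after 5 iterations
sag = a·(cosh(S/(2a)) − 1) = 21.870563·(cosh(1.469944) − 1) = 28.201319
T_max/T_min = cosh(S/(2a)) = 2.289465

a=21.871 sag=28.201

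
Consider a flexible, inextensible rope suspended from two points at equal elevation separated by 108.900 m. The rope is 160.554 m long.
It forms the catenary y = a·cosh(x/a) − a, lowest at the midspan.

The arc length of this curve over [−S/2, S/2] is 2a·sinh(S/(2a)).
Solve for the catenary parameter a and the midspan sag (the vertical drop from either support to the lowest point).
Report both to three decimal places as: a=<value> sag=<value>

seed: a₀ = √(S³/(24(L−S))) = √(108.900³/(24·51.654)) = 32.276335
iter 1: u=1.686994  f(a)=+7.868e+00  f'(a)=-4.209e+00  a ← 32.276335 − (+7.868e+00/-4.209e+00) = 34.145659
iter 2: u=1.594639  f(a)=+7.354e-01  f'(a)=-3.456e+00  a ← 34.145659 − (+7.354e-01/-3.456e+00) = 34.358426
iter 3: u=1.584764  f(a)=+7.885e-03  f'(a)=-3.382e+00  a ← 34.358426 − (+7.885e-03/-3.382e+00) = 34.360757
iter 4: u=1.584657  f(a)=+9.280e-07  f'(a)=-3.382e+00  a ← 34.360757 − (+9.280e-07/-3.382e+00) = 34.360757
iter 5: u=1.584657  f(a)=+0.000e+00  f'(a)=-3.382e+00  a ← 34.360757 − (+0.000e+00/-3.382e+00) = 34.360757
converged: |Δa| < 1e-12 after 5 iterations
sag = a·(cosh(S/(2a)) − 1) = 34.360757·(cosh(1.584657) − 1) = 52.960823
T_max/T_min = cosh(S/(2a)) = 2.541317

a=34.361 sag=52.961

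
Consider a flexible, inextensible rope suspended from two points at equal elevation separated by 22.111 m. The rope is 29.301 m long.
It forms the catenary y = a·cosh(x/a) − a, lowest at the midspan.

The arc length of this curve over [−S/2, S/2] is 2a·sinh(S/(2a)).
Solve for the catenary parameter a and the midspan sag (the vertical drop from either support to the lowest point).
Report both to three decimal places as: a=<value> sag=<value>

seed: a₀ = √(S³/(24(L−S))) = √(22.111³/(24·7.190)) = 7.914847
iter 1: u=1.396805  f(a)=+7.349e-01  f'(a)=-2.197e+00  a ← 7.914847 − (+7.349e-01/-2.197e+00) = 8.249355
iter 2: u=1.340165  f(a)=+4.916e-02  f'(a)=-1.912e+00  a ← 8.249355 − (+4.916e-02/-1.912e+00) = 8.275064
iter 3: u=1.336002  f(a)=+2.548e-04  f'(a)=-1.892e+00  a ← 8.275064 − (+2.548e-04/-1.892e+00) = 8.275199
iter 4: u=1.335980  f(a)=+6.925e-09  f'(a)=-1.892e+00  a ← 8.275199 − (+6.925e-09/-1.892e+00) = 8.275199
iter 5: u=1.335980  f(a)=-7.105e-15  f'(a)=-1.892e+00  a ← 8.275199 − (-7.105e-15/-1.892e+00) = 8.275199
converged: |Δa| < 1e-12 after 5 iterations
sag = a·(cosh(S/(2a)) − 1) = 8.275199·(cosh(1.335980) − 1) = 8.550854
T_max/T_min = cosh(S/(2a)) = 2.033311

a=8.275 sag=8.551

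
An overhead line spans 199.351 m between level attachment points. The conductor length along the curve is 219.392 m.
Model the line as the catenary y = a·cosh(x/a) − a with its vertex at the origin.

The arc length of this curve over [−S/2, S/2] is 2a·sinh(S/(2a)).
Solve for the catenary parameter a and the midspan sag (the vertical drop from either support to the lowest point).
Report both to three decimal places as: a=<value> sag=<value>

a=130.232 sag=40.043

seed: a₀ = √(S³/(24(L−S))) = √(199.351³/(24·20.041)) = 128.340082
iter 1: u=0.776651  f(a)=+6.132e-01  f'(a)=-3.316e-01  a ← 128.340082 − (+6.132e-01/-3.316e-01) = 130.189456
iter 2: u=0.765619  f(a)=+1.351e-02  f'(a)=-3.171e-01  a ← 130.189456 − (+1.351e-02/-3.171e-01) = 130.232047
iter 3: u=0.765368  f(a)=+6.879e-06  f'(a)=-3.168e-01  a ← 130.232047 − (+6.879e-06/-3.168e-01) = 130.232069
iter 4: u=0.765368  f(a)=+1.791e-12  f'(a)=-3.168e-01  a ← 130.232069 − (+1.791e-12/-3.168e-01) = 130.232069
converged: |Δa| < 1e-12 after 4 iterations
sag = a·(cosh(S/(2a)) − 1) = 130.232069·(cosh(0.765368) − 1) = 40.043015
T_max/T_min = cosh(S/(2a)) = 1.307474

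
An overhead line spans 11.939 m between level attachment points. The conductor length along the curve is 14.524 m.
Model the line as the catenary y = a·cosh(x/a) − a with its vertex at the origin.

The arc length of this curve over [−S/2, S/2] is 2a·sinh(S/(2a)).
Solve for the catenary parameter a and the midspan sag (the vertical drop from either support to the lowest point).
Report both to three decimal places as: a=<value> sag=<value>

seed: a₀ = √(S³/(24(L−S))) = √(11.939³/(24·2.585)) = 5.237403
iter 1: u=1.139782  f(a)=+1.732e-01  f'(a)=-1.121e+00  a ← 5.237403 − (+1.732e-01/-1.121e+00) = 5.391842
iter 2: u=1.107135  f(a)=+7.956e-03  f'(a)=-1.021e+00  a ← 5.391842 − (+7.956e-03/-1.021e+00) = 5.399638
iter 3: u=1.105537  f(a)=+1.858e-05  f'(a)=-1.016e+00  a ← 5.399638 − (+1.858e-05/-1.016e+00) = 5.399656
iter 4: u=1.105533  f(a)=+1.018e-10  f'(a)=-1.016e+00  a ← 5.399656 − (+1.018e-10/-1.016e+00) = 5.399656
iter 5: u=1.105533  f(a)=+1.776e-15  f'(a)=-1.016e+00  a ← 5.399656 − (+1.776e-15/-1.016e+00) = 5.399656
converged: |Δa| < 1e-12 after 5 iterations
sag = a·(cosh(S/(2a)) − 1) = 5.399656·(cosh(1.105533) − 1) = 3.649815
T_max/T_min = cosh(S/(2a)) = 1.675935

a=5.400 sag=3.650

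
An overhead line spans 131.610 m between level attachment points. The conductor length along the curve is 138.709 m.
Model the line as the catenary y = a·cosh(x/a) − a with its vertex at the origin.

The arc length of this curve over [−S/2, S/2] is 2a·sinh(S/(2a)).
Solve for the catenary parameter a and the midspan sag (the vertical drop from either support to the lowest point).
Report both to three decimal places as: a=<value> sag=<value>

seed: a₀ = √(S³/(24(L−S))) = √(131.610³/(24·7.099)) = 115.672234
iter 1: u=0.568892  f(a)=+1.158e-01  f'(a)=-1.268e-01  a ← 115.672234 − (+1.158e-01/-1.268e-01) = 116.585477
iter 2: u=0.564436  f(a)=+1.385e-03  f'(a)=-1.237e-01  a ← 116.585477 − (+1.385e-03/-1.237e-01) = 116.596672
iter 3: u=0.564381  f(a)=+2.037e-07  f'(a)=-1.237e-01  a ← 116.596672 − (+2.037e-07/-1.237e-01) = 116.596674
iter 4: u=0.564381  f(a)=-2.842e-14  f'(a)=-1.237e-01  a ← 116.596674 − (-2.842e-14/-1.237e-01) = 116.596674
converged: |Δa| < 1e-12 after 4 iterations
sag = a·(cosh(S/(2a)) − 1) = 116.596674·(cosh(0.564381) − 1) = 19.067732
T_max/T_min = cosh(S/(2a)) = 1.163536

a=116.597 sag=19.068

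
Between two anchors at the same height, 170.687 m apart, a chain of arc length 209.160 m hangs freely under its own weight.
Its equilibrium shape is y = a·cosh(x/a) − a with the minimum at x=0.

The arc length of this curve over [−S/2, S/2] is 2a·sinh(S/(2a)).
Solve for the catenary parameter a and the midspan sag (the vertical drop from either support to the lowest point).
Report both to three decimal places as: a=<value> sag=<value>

seed: a₀ = √(S³/(24(L−S))) = √(170.687³/(24·38.473)) = 73.386643
iter 1: u=1.162930  f(a)=+2.687e+00  f'(a)=-1.197e+00  a ← 73.386643 − (+2.687e+00/-1.197e+00) = 75.630744
iter 2: u=1.128423  f(a)=+1.282e-01  f'(a)=-1.086e+00  a ← 75.630744 − (+1.282e-01/-1.086e+00) = 75.748814
iter 3: u=1.126665  f(a)=+3.240e-04  f'(a)=-1.080e+00  a ← 75.748814 − (+3.240e-04/-1.080e+00) = 75.749114
iter 4: u=1.126660  f(a)=+2.082e-09  f'(a)=-1.080e+00  a ← 75.749114 − (+2.082e-09/-1.080e+00) = 75.749114
iter 5: u=1.126660  f(a)=+0.000e+00  f'(a)=-1.080e+00  a ← 75.749114 − (+0.000e+00/-1.080e+00) = 75.749114
converged: |Δa| < 1e-12 after 5 iterations
sag = a·(cosh(S/(2a)) − 1) = 75.749114·(cosh(1.126660) − 1) = 53.382233
T_max/T_min = cosh(S/(2a)) = 1.704724

a=75.749 sag=53.382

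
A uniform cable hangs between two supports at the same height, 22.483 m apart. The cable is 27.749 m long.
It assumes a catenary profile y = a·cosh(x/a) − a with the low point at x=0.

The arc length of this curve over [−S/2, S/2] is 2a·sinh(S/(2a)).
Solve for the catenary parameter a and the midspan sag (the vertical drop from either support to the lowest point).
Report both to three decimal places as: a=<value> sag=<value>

seed: a₀ = √(S³/(24(L−S))) = √(22.483³/(24·5.266)) = 9.482773
iter 1: u=1.185466  f(a)=+3.826e-01  f'(a)=-1.275e+00  a ← 9.482773 − (+3.826e-01/-1.275e+00) = 9.782944
iter 2: u=1.149092  f(a)=+1.892e-02  f'(a)=-1.152e+00  a ← 9.782944 − (+1.892e-02/-1.152e+00) = 9.799374
iter 3: u=1.147165  f(a)=+5.158e-05  f'(a)=-1.145e+00  a ← 9.799374 − (+5.158e-05/-1.145e+00) = 9.799419
iter 4: u=1.147160  f(a)=+3.857e-10  f'(a)=-1.145e+00  a ← 9.799419 − (+3.857e-10/-1.145e+00) = 9.799419
iter 5: u=1.147160  f(a)=+3.553e-15  f'(a)=-1.145e+00  a ← 9.799419 − (+3.553e-15/-1.145e+00) = 9.799419
converged: |Δa| < 1e-12 after 5 iterations
sag = a·(cosh(S/(2a)) − 1) = 9.799419·(cosh(1.147160) − 1) = 7.186762
T_max/T_min = cosh(S/(2a)) = 1.733387

a=9.799 sag=7.187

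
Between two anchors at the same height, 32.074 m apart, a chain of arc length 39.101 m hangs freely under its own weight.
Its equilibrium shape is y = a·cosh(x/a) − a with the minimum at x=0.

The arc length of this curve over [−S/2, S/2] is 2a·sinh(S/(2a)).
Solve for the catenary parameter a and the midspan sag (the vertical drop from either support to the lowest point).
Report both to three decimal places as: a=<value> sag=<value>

seed: a₀ = √(S³/(24(L−S))) = √(32.074³/(24·7.027)) = 13.987467
iter 1: u=1.146526  f(a)=+4.766e-01  f'(a)=-1.143e+00  a ← 13.987467 − (+4.766e-01/-1.143e+00) = 14.404354
iter 2: u=1.113344  f(a)=+2.214e-02  f'(a)=-1.039e+00  a ← 14.404354 − (+2.214e-02/-1.039e+00) = 14.425655
iter 3: u=1.111700  f(a)=+5.291e-05  f'(a)=-1.034e+00  a ← 14.425655 − (+5.291e-05/-1.034e+00) = 14.425706
iter 4: u=1.111696  f(a)=+3.039e-10  f'(a)=-1.034e+00  a ← 14.425706 − (+3.039e-10/-1.034e+00) = 14.425706
iter 5: u=1.111696  f(a)=+1.421e-14  f'(a)=-1.034e+00  a ← 14.425706 − (+1.421e-14/-1.034e+00) = 14.425706
converged: |Δa| < 1e-12 after 5 iterations
sag = a·(cosh(S/(2a)) − 1) = 14.425706·(cosh(1.111696) − 1) = 9.870858
T_max/T_min = cosh(S/(2a)) = 1.684255

a=14.426 sag=9.871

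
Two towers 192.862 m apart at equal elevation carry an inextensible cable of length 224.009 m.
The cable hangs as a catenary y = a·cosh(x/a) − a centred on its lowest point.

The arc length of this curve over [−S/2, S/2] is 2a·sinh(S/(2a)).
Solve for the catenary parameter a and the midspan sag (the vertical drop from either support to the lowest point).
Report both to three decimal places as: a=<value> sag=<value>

a=100.251 sag=50.066

seed: a₀ = √(S³/(24(L−S))) = √(192.862³/(24·31.147)) = 97.961690
iter 1: u=0.984375  f(a)=+1.544e+00  f'(a)=-6.997e-01  a ← 97.961690 − (+1.544e+00/-6.997e-01) = 100.168878
iter 2: u=0.962684  f(a)=+5.374e-02  f'(a)=-6.518e-01  a ← 100.168878 − (+5.374e-02/-6.518e-01) = 100.251326
iter 3: u=0.961893  f(a)=+7.026e-05  f'(a)=-6.501e-01  a ← 100.251326 − (+7.026e-05/-6.501e-01) = 100.251434
iter 4: u=0.961891  f(a)=+1.205e-10  f'(a)=-6.501e-01  a ← 100.251434 − (+1.205e-10/-6.501e-01) = 100.251434
iter 5: u=0.961891  f(a)=+0.000e+00  f'(a)=-6.501e-01  a ← 100.251434 − (+0.000e+00/-6.501e-01) = 100.251434
converged: |Δa| < 1e-12 after 5 iterations
sag = a·(cosh(S/(2a)) − 1) = 100.251434·(cosh(0.961891) − 1) = 50.066090
T_max/T_min = cosh(S/(2a)) = 1.499405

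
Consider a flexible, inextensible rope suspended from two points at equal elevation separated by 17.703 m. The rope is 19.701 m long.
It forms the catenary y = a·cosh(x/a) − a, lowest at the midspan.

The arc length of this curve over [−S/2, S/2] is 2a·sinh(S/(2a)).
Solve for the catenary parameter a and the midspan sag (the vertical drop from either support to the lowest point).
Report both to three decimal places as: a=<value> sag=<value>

seed: a₀ = √(S³/(24(L−S))) = √(17.703³/(24·1.998)) = 10.756400
iter 1: u=0.822905  f(a)=+6.875e-02  f'(a)=-3.973e-01  a ← 10.756400 − (+6.875e-02/-3.973e-01) = 10.929456
iter 2: u=0.809876  f(a)=+1.694e-03  f'(a)=-3.779e-01  a ← 10.929456 − (+1.694e-03/-3.779e-01) = 10.933940
iter 3: u=0.809544  f(a)=+1.087e-06  f'(a)=-3.774e-01  a ← 10.933940 − (+1.087e-06/-3.774e-01) = 10.933943
iter 4: u=0.809543  f(a)=+4.476e-13  f'(a)=-3.774e-01  a ← 10.933943 − (+4.476e-13/-3.774e-01) = 10.933943
converged: |Δa| < 1e-12 after 4 iterations
sag = a·(cosh(S/(2a)) − 1) = 10.933943·(cosh(0.809543) − 1) = 3.782832
T_max/T_min = cosh(S/(2a)) = 1.345971

a=10.934 sag=3.783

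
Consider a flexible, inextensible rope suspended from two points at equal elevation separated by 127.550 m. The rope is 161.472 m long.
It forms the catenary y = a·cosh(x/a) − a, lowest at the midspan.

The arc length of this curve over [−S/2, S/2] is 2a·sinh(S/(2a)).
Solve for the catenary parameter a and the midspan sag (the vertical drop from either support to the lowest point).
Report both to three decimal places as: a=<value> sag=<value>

a=52.388 sag=43.855

seed: a₀ = √(S³/(24(L−S))) = √(127.550³/(24·33.922)) = 50.486394
iter 1: u=1.263212  f(a)=+2.812e+00  f'(a)=-1.571e+00  a ← 50.486394 − (+2.812e+00/-1.571e+00) = 52.276286
iter 2: u=1.219960  f(a)=+1.564e-01  f'(a)=-1.400e+00  a ← 52.276286 − (+1.564e-01/-1.400e+00) = 52.387993
iter 3: u=1.217359  f(a)=+5.475e-04  f'(a)=-1.391e+00  a ← 52.387993 − (+5.475e-04/-1.391e+00) = 52.388387
iter 4: u=1.217350  f(a)=+6.756e-09  f'(a)=-1.391e+00  a ← 52.388387 − (+6.756e-09/-1.391e+00) = 52.388387
iter 5: u=1.217350  f(a)=+5.684e-14  f'(a)=-1.391e+00  a ← 52.388387 − (+5.684e-14/-1.391e+00) = 52.388387
converged: |Δa| < 1e-12 after 5 iterations
sag = a·(cosh(S/(2a)) − 1) = 52.388387·(cosh(1.217350) − 1) = 43.855287
T_max/T_min = cosh(S/(2a)) = 1.837118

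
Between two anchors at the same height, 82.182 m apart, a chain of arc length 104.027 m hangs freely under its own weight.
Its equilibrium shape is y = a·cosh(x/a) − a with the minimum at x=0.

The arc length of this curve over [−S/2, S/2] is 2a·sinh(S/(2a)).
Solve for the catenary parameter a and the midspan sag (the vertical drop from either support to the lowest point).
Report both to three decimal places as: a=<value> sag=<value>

a=33.763 sag=28.248

seed: a₀ = √(S³/(24(L−S))) = √(82.182³/(24·21.845)) = 32.537443
iter 1: u=1.262884  f(a)=+1.810e+00  f'(a)=-1.569e+00  a ← 32.537443 − (+1.810e+00/-1.569e+00) = 33.690461
iter 2: u=1.219663  f(a)=+1.006e-01  f'(a)=-1.399e+00  a ← 33.690461 − (+1.006e-01/-1.399e+00) = 33.762382
iter 3: u=1.217065  f(a)=+3.518e-04  f'(a)=-1.390e+00  a ← 33.762382 − (+3.518e-04/-1.390e+00) = 33.762635
iter 4: u=1.217055  f(a)=+4.333e-09  f'(a)=-1.390e+00  a ← 33.762635 − (+4.333e-09/-1.390e+00) = 33.762635
iter 5: u=1.217055  f(a)=+0.000e+00  f'(a)=-1.390e+00  a ← 33.762635 − (+0.000e+00/-1.390e+00) = 33.762635
converged: |Δa| < 1e-12 after 5 iterations
sag = a·(cosh(S/(2a)) − 1) = 33.762635·(cosh(1.217055) − 1) = 28.248007
T_max/T_min = cosh(S/(2a)) = 1.836665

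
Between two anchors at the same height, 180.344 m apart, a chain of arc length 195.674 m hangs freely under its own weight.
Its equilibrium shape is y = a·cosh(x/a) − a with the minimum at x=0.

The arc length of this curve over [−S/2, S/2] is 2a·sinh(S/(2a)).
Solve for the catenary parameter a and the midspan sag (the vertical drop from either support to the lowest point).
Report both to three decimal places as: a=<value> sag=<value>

seed: a₀ = √(S³/(24(L−S))) = √(180.344³/(24·15.330)) = 126.262926
iter 1: u=0.714161  f(a)=+3.957e-01  f'(a)=-2.554e-01  a ← 126.262926 − (+3.957e-01/-2.554e-01) = 127.812083
iter 2: u=0.705505  f(a)=+7.401e-03  f'(a)=-2.460e-01  a ← 127.812083 − (+7.401e-03/-2.460e-01) = 127.842172
iter 3: u=0.705338  f(a)=+2.698e-06  f'(a)=-2.458e-01  a ← 127.842172 − (+2.698e-06/-2.458e-01) = 127.842183
iter 4: u=0.705338  f(a)=+3.695e-13  f'(a)=-2.458e-01  a ← 127.842183 − (+3.695e-13/-2.458e-01) = 127.842183
converged: |Δa| < 1e-12 after 4 iterations
sag = a·(cosh(S/(2a)) − 1) = 127.842183·(cosh(0.705338) − 1) = 33.141364
T_max/T_min = cosh(S/(2a)) = 1.259237

a=127.842 sag=33.141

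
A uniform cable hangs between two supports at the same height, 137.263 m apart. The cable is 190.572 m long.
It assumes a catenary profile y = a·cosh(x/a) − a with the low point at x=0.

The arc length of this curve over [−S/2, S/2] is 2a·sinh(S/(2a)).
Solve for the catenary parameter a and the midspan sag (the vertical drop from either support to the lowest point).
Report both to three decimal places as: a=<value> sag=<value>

a=47.375 sag=59.038

seed: a₀ = √(S³/(24(L−S))) = √(137.263³/(24·53.309)) = 44.959797
iter 1: u=1.526508  f(a)=+6.567e+00  f'(a)=-2.972e+00  a ← 44.959797 − (+6.567e+00/-2.972e+00) = 47.169435
iter 2: u=1.454999  f(a)=+5.152e-01  f'(a)=-2.522e+00  a ← 47.169435 − (+5.152e-01/-2.522e+00) = 47.373672
iter 3: u=1.448727  f(a)=+3.767e-03  f'(a)=-2.486e+00  a ← 47.373672 − (+3.767e-03/-2.486e+00) = 47.375188
iter 4: u=1.448680  f(a)=+2.046e-07  f'(a)=-2.485e+00  a ← 47.375188 − (+2.046e-07/-2.485e+00) = 47.375188
iter 5: u=1.448680  f(a)=+0.000e+00  f'(a)=-2.485e+00  a ← 47.375188 − (+0.000e+00/-2.485e+00) = 47.375188
converged: |Δa| < 1e-12 after 5 iterations
sag = a·(cosh(S/(2a)) − 1) = 47.375188·(cosh(1.448680) − 1) = 59.038299
T_max/T_min = cosh(S/(2a)) = 2.246186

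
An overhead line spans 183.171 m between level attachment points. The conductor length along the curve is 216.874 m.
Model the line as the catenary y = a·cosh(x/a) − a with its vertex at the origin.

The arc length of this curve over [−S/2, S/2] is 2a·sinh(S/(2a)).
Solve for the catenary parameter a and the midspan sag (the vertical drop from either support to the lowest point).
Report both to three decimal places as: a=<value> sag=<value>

seed: a₀ = √(S³/(24(L−S))) = √(183.171³/(24·33.703)) = 87.165610
iter 1: u=1.050707  f(a)=+1.910e+00  f'(a)=-8.621e-01  a ← 87.165610 − (+1.910e+00/-8.621e-01) = 89.381129
iter 2: u=1.024663  f(a)=+7.525e-02  f'(a)=-7.954e-01  a ← 89.381129 − (+7.525e-02/-7.954e-01) = 89.475731
iter 3: u=1.023579  f(a)=+1.274e-04  f'(a)=-7.927e-01  a ← 89.475731 − (+1.274e-04/-7.927e-01) = 89.475892
iter 4: u=1.023577  f(a)=+3.664e-10  f'(a)=-7.927e-01  a ← 89.475892 − (+3.664e-10/-7.927e-01) = 89.475892
iter 5: u=1.023577  f(a)=+0.000e+00  f'(a)=-7.927e-01  a ← 89.475892 − (+0.000e+00/-7.927e-01) = 89.475892
converged: |Δa| < 1e-12 after 5 iterations
sag = a·(cosh(S/(2a)) − 1) = 89.475892·(cosh(1.023577) − 1) = 51.110445
T_max/T_min = cosh(S/(2a)) = 1.571220

a=89.476 sag=51.110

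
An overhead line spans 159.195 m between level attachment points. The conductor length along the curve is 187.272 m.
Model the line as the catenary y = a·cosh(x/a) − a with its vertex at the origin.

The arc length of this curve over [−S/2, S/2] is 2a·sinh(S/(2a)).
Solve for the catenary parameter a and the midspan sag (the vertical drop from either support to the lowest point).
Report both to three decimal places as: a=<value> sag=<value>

seed: a₀ = √(S³/(24(L−S))) = √(159.195³/(24·28.077)) = 77.377227
iter 1: u=1.028694  f(a)=+1.524e+00  f'(a)=-8.055e-01  a ← 77.377227 − (+1.524e+00/-8.055e-01) = 79.268730
iter 2: u=1.004148  f(a)=+5.765e-02  f'(a)=-7.456e-01  a ← 79.268730 − (+5.765e-02/-7.456e-01) = 79.346062
iter 3: u=1.003169  f(a)=+8.976e-05  f'(a)=-7.432e-01  a ← 79.346062 − (+8.976e-05/-7.432e-01) = 79.346182
iter 4: u=1.003167  f(a)=+2.183e-10  f'(a)=-7.432e-01  a ← 79.346182 − (+2.183e-10/-7.432e-01) = 79.346182
iter 5: u=1.003167  f(a)=-5.684e-14  f'(a)=-7.432e-01  a ← 79.346182 − (-5.684e-14/-7.432e-01) = 79.346182
converged: |Δa| < 1e-12 after 5 iterations
sag = a·(cosh(S/(2a)) − 1) = 79.346182·(cosh(1.003167) − 1) = 43.387339
T_max/T_min = cosh(S/(2a)) = 1.546811

a=79.346 sag=43.387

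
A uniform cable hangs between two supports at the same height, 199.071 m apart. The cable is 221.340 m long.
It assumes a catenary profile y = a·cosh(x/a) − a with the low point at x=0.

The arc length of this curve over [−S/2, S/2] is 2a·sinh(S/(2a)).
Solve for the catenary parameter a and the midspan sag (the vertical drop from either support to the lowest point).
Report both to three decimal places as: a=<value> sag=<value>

seed: a₀ = √(S³/(24(L−S))) = √(199.071³/(24·22.269)) = 121.494332
iter 1: u=0.819260  f(a)=+7.594e-01  f'(a)=-3.918e-01  a ← 121.494332 − (+7.594e-01/-3.918e-01) = 123.432602
iter 2: u=0.806396  f(a)=+1.855e-02  f'(a)=-3.729e-01  a ← 123.432602 − (+1.855e-02/-3.729e-01) = 123.482365
iter 3: u=0.806071  f(a)=+1.169e-05  f'(a)=-3.724e-01  a ← 123.482365 − (+1.169e-05/-3.724e-01) = 123.482396
iter 4: u=0.806070  f(a)=+4.661e-12  f'(a)=-3.724e-01  a ← 123.482396 − (+4.661e-12/-3.724e-01) = 123.482396
converged: |Δa| < 1e-12 after 4 iterations
sag = a·(cosh(S/(2a)) − 1) = 123.482396·(cosh(0.806070) − 1) = 42.336032
T_max/T_min = cosh(S/(2a)) = 1.342851

a=123.482 sag=42.336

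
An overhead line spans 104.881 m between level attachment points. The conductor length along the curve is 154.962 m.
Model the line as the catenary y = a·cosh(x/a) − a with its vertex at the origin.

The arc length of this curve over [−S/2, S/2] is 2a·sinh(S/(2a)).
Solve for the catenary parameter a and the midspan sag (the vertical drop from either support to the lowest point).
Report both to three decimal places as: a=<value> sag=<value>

seed: a₀ = √(S³/(24(L−S))) = √(104.881³/(24·50.081)) = 30.981548
iter 1: u=1.692637  f(a)=+7.684e+00  f'(a)=-4.259e+00  a ← 30.981548 − (+7.684e+00/-4.259e+00) = 32.785541
iter 2: u=1.599501  f(a)=+7.222e-01  f'(a)=-3.493e+00  a ← 32.785541 − (+7.222e-01/-3.493e+00) = 32.992305
iter 3: u=1.589477  f(a)=+7.843e-03  f'(a)=-3.417e+00  a ← 32.992305 − (+7.843e-03/-3.417e+00) = 32.994600
iter 4: u=1.589366  f(a)=+9.471e-07  f'(a)=-3.417e+00  a ← 32.994600 − (+9.471e-07/-3.417e+00) = 32.994600
iter 5: u=1.589366  f(a)=+0.000e+00  f'(a)=-3.417e+00  a ← 32.994600 − (+0.000e+00/-3.417e+00) = 32.994600
converged: |Δa| < 1e-12 after 5 iterations
sag = a·(cosh(S/(2a)) − 1) = 32.994600·(cosh(1.589366) − 1) = 51.219110
T_max/T_min = cosh(S/(2a)) = 2.552348

a=32.995 sag=51.219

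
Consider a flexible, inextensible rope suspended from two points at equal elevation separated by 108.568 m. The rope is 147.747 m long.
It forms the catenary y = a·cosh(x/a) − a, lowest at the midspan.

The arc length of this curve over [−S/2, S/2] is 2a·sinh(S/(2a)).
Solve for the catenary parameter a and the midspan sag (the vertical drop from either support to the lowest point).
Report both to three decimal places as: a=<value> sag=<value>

seed: a₀ = √(S³/(24(L−S))) = √(108.568³/(24·39.179)) = 36.891003
iter 1: u=1.471470  f(a)=+4.467e+00  f'(a)=-2.621e+00  a ← 36.891003 − (+4.467e+00/-2.621e+00) = 38.595310
iter 2: u=1.406492  f(a)=+3.282e-01  f'(a)=-2.249e+00  a ← 38.595310 − (+3.282e-01/-2.249e+00) = 38.741260
iter 3: u=1.401193  f(a)=+2.082e-03  f'(a)=-2.220e+00  a ← 38.741260 − (+2.082e-03/-2.220e+00) = 38.742198
iter 4: u=1.401160  f(a)=+8.500e-08  f'(a)=-2.220e+00  a ← 38.742198 − (+8.500e-08/-2.220e+00) = 38.742198
iter 5: u=1.401160  f(a)=+2.842e-14  f'(a)=-2.220e+00  a ← 38.742198 − (+2.842e-14/-2.220e+00) = 38.742198
converged: |Δa| < 1e-12 after 5 iterations
sag = a·(cosh(S/(2a)) − 1) = 38.742198·(cosh(1.401160) − 1) = 44.673939
T_max/T_min = cosh(S/(2a)) = 2.153108

a=38.742 sag=44.674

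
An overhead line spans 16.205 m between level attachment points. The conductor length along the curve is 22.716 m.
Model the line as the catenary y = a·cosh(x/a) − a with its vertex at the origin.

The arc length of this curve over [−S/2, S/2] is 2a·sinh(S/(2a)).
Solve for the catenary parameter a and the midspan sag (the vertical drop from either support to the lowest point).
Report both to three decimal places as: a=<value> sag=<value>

a=5.508 sag=7.115

seed: a₀ = √(S³/(24(L−S))) = √(16.205³/(24·6.511)) = 5.218481
iter 1: u=1.552655  f(a)=+8.314e-01  f'(a)=-3.151e+00  a ← 5.218481 − (+8.314e-01/-3.151e+00) = 5.482327
iter 2: u=1.477931  f(a)=+6.721e-02  f'(a)=-2.660e+00  a ← 5.482327 − (+6.721e-02/-2.660e+00) = 5.507591
iter 3: u=1.471151  f(a)=+5.247e-04  f'(a)=-2.619e+00  a ← 5.507591 − (+5.247e-04/-2.619e+00) = 5.507792
iter 4: u=1.471098  f(a)=+3.252e-08  f'(a)=-2.619e+00  a ← 5.507792 − (+3.252e-08/-2.619e+00) = 5.507792
iter 5: u=1.471098  f(a)=+0.000e+00  f'(a)=-2.619e+00  a ← 5.507792 − (+0.000e+00/-2.619e+00) = 5.507792
converged: |Δa| < 1e-12 after 5 iterations
sag = a·(cosh(S/(2a)) − 1) = 5.507792·(cosh(1.471098) − 1) = 7.115201
T_max/T_min = cosh(S/(2a)) = 2.291843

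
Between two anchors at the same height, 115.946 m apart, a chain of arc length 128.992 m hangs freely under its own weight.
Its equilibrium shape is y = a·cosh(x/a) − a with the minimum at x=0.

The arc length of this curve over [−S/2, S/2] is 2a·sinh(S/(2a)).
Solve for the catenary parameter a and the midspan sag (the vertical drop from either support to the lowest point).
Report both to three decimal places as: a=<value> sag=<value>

seed: a₀ = √(S³/(24(L−S))) = √(115.946³/(24·13.046)) = 70.556877
iter 1: u=0.821649  f(a)=+4.475e-01  f'(a)=-3.954e-01  a ← 70.556877 − (+4.475e-01/-3.954e-01) = 71.688756
iter 2: u=0.808676  f(a)=+1.100e-02  f'(a)=-3.762e-01  a ← 71.688756 − (+1.100e-02/-3.762e-01) = 71.717988
iter 3: u=0.808347  f(a)=+7.010e-06  f'(a)=-3.757e-01  a ← 71.717988 − (+7.010e-06/-3.757e-01) = 71.718007
iter 4: u=0.808347  f(a)=+2.871e-12  f'(a)=-3.757e-01  a ← 71.718007 − (+2.871e-12/-3.757e-01) = 71.718007
converged: |Δa| < 1e-12 after 4 iterations
sag = a·(cosh(S/(2a)) − 1) = 71.718007·(cosh(0.808347) − 1) = 24.735124
T_max/T_min = cosh(S/(2a)) = 1.344894

a=71.718 sag=24.735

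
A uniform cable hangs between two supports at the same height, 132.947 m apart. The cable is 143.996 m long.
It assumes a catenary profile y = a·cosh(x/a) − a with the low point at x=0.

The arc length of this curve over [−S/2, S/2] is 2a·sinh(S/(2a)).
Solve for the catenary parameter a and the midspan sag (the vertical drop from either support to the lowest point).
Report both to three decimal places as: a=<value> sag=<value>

seed: a₀ = √(S³/(24(L−S))) = √(132.947³/(24·11.049)) = 94.134909
iter 1: u=0.706151  f(a)=+2.788e-01  f'(a)=-2.467e-01  a ← 94.134909 − (+2.788e-01/-2.467e-01) = 95.265078
iter 2: u=0.697774  f(a)=+5.100e-03  f'(a)=-2.377e-01  a ← 95.265078 − (+5.100e-03/-2.377e-01) = 95.286532
iter 3: u=0.697617  f(a)=+1.777e-06  f'(a)=-2.375e-01  a ← 95.286532 − (+1.777e-06/-2.375e-01) = 95.286540
iter 4: u=0.697617  f(a)=+2.274e-13  f'(a)=-2.375e-01  a ← 95.286540 − (+2.274e-13/-2.375e-01) = 95.286540
converged: |Δa| < 1e-12 after 4 iterations
sag = a·(cosh(S/(2a)) − 1) = 95.286540·(cosh(0.697617) − 1) = 24.142254
T_max/T_min = cosh(S/(2a)) = 1.253365

a=95.287 sag=24.142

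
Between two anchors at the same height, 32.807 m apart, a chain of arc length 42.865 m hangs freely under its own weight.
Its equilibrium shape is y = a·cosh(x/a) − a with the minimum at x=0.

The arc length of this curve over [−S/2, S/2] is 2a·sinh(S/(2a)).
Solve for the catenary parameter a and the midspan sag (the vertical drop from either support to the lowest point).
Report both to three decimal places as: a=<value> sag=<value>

seed: a₀ = √(S³/(24(L−S))) = √(32.807³/(24·10.058)) = 12.094512
iter 1: u=1.356276  f(a)=+9.666e-01  f'(a)=-1.990e+00  a ← 12.094512 − (+9.666e-01/-1.990e+00) = 12.580268
iter 2: u=1.303907  f(a)=+6.129e-02  f'(a)=-1.745e+00  a ← 12.580268 − (+6.129e-02/-1.745e+00) = 12.615390
iter 3: u=1.300277  f(a)=+2.832e-04  f'(a)=-1.729e+00  a ← 12.615390 − (+2.832e-04/-1.729e+00) = 12.615554
iter 4: u=1.300260  f(a)=+6.112e-09  f'(a)=-1.729e+00  a ← 12.615554 − (+6.112e-09/-1.729e+00) = 12.615554
iter 5: u=1.300260  f(a)=-7.105e-15  f'(a)=-1.729e+00  a ← 12.615554 − (-7.105e-15/-1.729e+00) = 12.615554
converged: |Δa| < 1e-12 after 5 iterations
sag = a·(cosh(S/(2a)) − 1) = 12.615554·(cosh(1.300260) − 1) = 12.254192
T_max/T_min = cosh(S/(2a)) = 1.971356

a=12.616 sag=12.254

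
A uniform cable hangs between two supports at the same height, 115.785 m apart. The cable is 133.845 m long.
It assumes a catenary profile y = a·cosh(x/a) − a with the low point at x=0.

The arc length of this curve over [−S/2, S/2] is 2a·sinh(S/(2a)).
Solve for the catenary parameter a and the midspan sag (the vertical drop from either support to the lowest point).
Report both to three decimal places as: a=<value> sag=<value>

seed: a₀ = √(S³/(24(L−S))) = √(115.785³/(24·18.060)) = 59.843083
iter 1: u=0.967405  f(a)=+8.642e-01  f'(a)=-6.620e-01  a ← 59.843083 − (+8.642e-01/-6.620e-01) = 61.148502
iter 2: u=0.946753  f(a)=+2.909e-02  f'(a)=-6.181e-01  a ← 61.148502 − (+2.909e-02/-6.181e-01) = 61.195559
iter 3: u=0.946025  f(a)=+3.549e-05  f'(a)=-6.166e-01  a ← 61.195559 − (+3.549e-05/-6.166e-01) = 61.195616
iter 4: u=0.946024  f(a)=+5.298e-11  f'(a)=-6.166e-01  a ← 61.195616 − (+5.298e-11/-6.166e-01) = 61.195616
iter 5: u=0.946024  f(a)=+0.000e+00  f'(a)=-6.166e-01  a ← 61.195616 − (+0.000e+00/-6.166e-01) = 61.195616
converged: |Δa| < 1e-12 after 5 iterations
sag = a·(cosh(S/(2a)) − 1) = 61.195616·(cosh(0.946024) − 1) = 29.488034
T_max/T_min = cosh(S/(2a)) = 1.481865

a=61.196 sag=29.488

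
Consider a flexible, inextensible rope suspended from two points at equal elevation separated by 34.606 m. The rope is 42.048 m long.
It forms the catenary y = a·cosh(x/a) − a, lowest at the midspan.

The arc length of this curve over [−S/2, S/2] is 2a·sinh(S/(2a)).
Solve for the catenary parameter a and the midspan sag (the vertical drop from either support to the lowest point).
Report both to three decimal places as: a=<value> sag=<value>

seed: a₀ = √(S³/(24(L−S))) = √(34.606³/(24·7.442)) = 15.232692
iter 1: u=1.135912  f(a)=+4.951e-01  f'(a)=-1.109e+00  a ← 15.232692 − (+4.951e-01/-1.109e+00) = 15.679108
iter 2: u=1.103570  f(a)=+2.260e-02  f'(a)=-1.010e+00  a ← 15.679108 − (+2.260e-02/-1.010e+00) = 15.701485
iter 3: u=1.101998  f(a)=+5.207e-05  f'(a)=-1.005e+00  a ← 15.701485 − (+5.207e-05/-1.005e+00) = 15.701537
iter 4: u=1.101994  f(a)=+2.779e-10  f'(a)=-1.005e+00  a ← 15.701537 − (+2.779e-10/-1.005e+00) = 15.701537
iter 5: u=1.101994  f(a)=-7.105e-15  f'(a)=-1.005e+00  a ← 15.701537 − (-7.105e-15/-1.005e+00) = 15.701537
converged: |Δa| < 1e-12 after 5 iterations
sag = a·(cosh(S/(2a)) − 1) = 15.701537·(cosh(1.101994) − 1) = 10.538639
T_max/T_min = cosh(S/(2a)) = 1.671185

a=15.702 sag=10.539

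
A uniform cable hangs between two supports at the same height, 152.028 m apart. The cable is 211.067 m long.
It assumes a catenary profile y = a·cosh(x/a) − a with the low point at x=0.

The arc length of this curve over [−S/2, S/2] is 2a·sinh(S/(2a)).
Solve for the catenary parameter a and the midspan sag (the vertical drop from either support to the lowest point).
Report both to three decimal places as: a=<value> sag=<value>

a=52.473 sag=65.386

seed: a₀ = √(S³/(24(L−S))) = √(152.028³/(24·59.039)) = 49.797811
iter 1: u=1.526453  f(a)=+7.272e+00  f'(a)=-2.972e+00  a ← 49.797811 − (+7.272e+00/-2.972e+00) = 52.245074
iter 2: u=1.454951  f(a)=+5.705e-01  f'(a)=-2.522e+00  a ← 52.245074 − (+5.705e-01/-2.522e+00) = 52.471258
iter 3: u=1.448679  f(a)=+4.171e-03  f'(a)=-2.485e+00  a ← 52.471258 − (+4.171e-03/-2.485e+00) = 52.472936
iter 4: u=1.448632  f(a)=+2.265e-07  f'(a)=-2.485e+00  a ← 52.472936 − (+2.265e-07/-2.485e+00) = 52.472936
iter 5: u=1.448632  f(a)=+5.684e-14  f'(a)=-2.485e+00  a ← 52.472936 − (+5.684e-14/-2.485e+00) = 52.472936
converged: |Δa| < 1e-12 after 5 iterations
sag = a·(cosh(S/(2a)) − 1) = 52.472936·(cosh(1.448632) − 1) = 65.385999
T_max/T_min = cosh(S/(2a)) = 2.246090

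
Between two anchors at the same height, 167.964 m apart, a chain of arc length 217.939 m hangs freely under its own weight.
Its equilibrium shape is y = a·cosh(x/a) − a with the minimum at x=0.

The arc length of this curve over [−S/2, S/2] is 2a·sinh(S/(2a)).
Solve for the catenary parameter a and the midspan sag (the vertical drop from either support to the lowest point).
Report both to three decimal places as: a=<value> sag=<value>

a=65.488 sag=61.646

seed: a₀ = √(S³/(24(L−S))) = √(167.964³/(24·49.975)) = 62.855356
iter 1: u=1.336115  f(a)=+4.655e+00  f'(a)=-1.893e+00  a ← 62.855356 − (+4.655e+00/-1.893e+00) = 65.314833
iter 2: u=1.285803  f(a)=+2.872e-01  f'(a)=-1.666e+00  a ← 65.314833 − (+2.872e-01/-1.666e+00) = 65.487231
iter 3: u=1.282418  f(a)=+1.252e-03  f'(a)=-1.651e+00  a ← 65.487231 − (+1.252e-03/-1.651e+00) = 65.487990
iter 4: u=1.282403  f(a)=+2.402e-08  f'(a)=-1.651e+00  a ← 65.487990 − (+2.402e-08/-1.651e+00) = 65.487990
iter 5: u=1.282403  f(a)=+2.842e-14  f'(a)=-1.651e+00  a ← 65.487990 − (+2.842e-14/-1.651e+00) = 65.487990
converged: |Δa| < 1e-12 after 5 iterations
sag = a·(cosh(S/(2a)) − 1) = 65.487990·(cosh(1.282403) − 1) = 61.645911
T_max/T_min = cosh(S/(2a)) = 1.941332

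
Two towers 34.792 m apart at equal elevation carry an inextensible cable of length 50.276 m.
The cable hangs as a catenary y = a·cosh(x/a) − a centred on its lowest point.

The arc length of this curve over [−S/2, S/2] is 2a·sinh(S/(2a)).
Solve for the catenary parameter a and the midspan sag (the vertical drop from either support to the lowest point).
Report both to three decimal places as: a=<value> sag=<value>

seed: a₀ = √(S³/(24(L−S))) = √(34.792³/(24·15.484)) = 10.645643
iter 1: u=1.634096  f(a)=+2.204e+00  f'(a)=-3.764e+00  a ← 10.645643 − (+2.204e+00/-3.764e+00) = 11.231184
iter 2: u=1.548902  f(a)=+1.949e-01  f'(a)=-3.125e+00  a ← 11.231184 − (+1.949e-01/-3.125e+00) = 11.293550
iter 3: u=1.540348  f(a)=+1.851e-03  f'(a)=-3.066e+00  a ← 11.293550 − (+1.851e-03/-3.066e+00) = 11.294154
iter 4: u=1.540266  f(a)=+1.704e-07  f'(a)=-3.065e+00  a ← 11.294154 − (+1.704e-07/-3.065e+00) = 11.294154
iter 5: u=1.540266  f(a)=+0.000e+00  f'(a)=-3.065e+00  a ← 11.294154 − (+0.000e+00/-3.065e+00) = 11.294154
converged: |Δa| < 1e-12 after 5 iterations
sag = a·(cosh(S/(2a)) − 1) = 11.294154·(cosh(1.540266) − 1) = 16.264455
T_max/T_min = cosh(S/(2a)) = 2.440077

a=11.294 sag=16.264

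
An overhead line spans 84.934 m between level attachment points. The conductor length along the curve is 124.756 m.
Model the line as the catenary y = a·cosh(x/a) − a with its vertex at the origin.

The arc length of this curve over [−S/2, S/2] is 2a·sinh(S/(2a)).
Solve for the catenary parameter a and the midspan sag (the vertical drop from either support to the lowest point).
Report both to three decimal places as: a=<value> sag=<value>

seed: a₀ = √(S³/(24(L−S))) = √(84.934³/(24·39.822)) = 25.319505
iter 1: u=1.677244  f(a)=+5.991e+00  f'(a)=-4.124e+00  a ← 25.319505 − (+5.991e+00/-4.124e+00) = 26.772286
iter 2: u=1.586230  f(a)=+5.544e-01  f'(a)=-3.393e+00  a ← 26.772286 − (+5.544e-01/-3.393e+00) = 26.935657
iter 3: u=1.576609  f(a)=+5.814e-03  f'(a)=-3.322e+00  a ← 26.935657 − (+5.814e-03/-3.322e+00) = 26.937407
iter 4: u=1.576507  f(a)=+6.545e-07  f'(a)=-3.322e+00  a ← 26.937407 − (+6.545e-07/-3.322e+00) = 26.937407
iter 5: u=1.576507  f(a)=+2.842e-14  f'(a)=-3.322e+00  a ← 26.937407 − (+2.842e-14/-3.322e+00) = 26.937407
converged: |Δa| < 1e-12 after 5 iterations
sag = a·(cosh(S/(2a)) − 1) = 26.937407·(cosh(1.576507) − 1) = 41.008445
T_max/T_min = cosh(S/(2a)) = 2.522361

a=26.937 sag=41.008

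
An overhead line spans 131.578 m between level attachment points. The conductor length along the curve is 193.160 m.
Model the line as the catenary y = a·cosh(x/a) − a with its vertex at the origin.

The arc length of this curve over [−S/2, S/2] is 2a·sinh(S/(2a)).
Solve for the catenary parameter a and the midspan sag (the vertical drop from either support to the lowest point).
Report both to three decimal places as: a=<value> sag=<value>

seed: a₀ = √(S³/(24(L−S))) = √(131.578³/(24·61.582)) = 39.259287
iter 1: u=1.675756  f(a)=+9.248e+00  f'(a)=-4.111e+00  a ← 39.259287 − (+9.248e+00/-4.111e+00) = 41.508681
iter 2: u=1.584946  f(a)=+8.544e-01  f'(a)=-3.384e+00  a ← 41.508681 − (+8.544e-01/-3.384e+00) = 41.761165
iter 3: u=1.575363  f(a)=+8.931e-03  f'(a)=-3.313e+00  a ← 41.761165 − (+8.931e-03/-3.313e+00) = 41.763861
iter 4: u=1.575261  f(a)=+9.984e-07  f'(a)=-3.313e+00  a ← 41.763861 − (+9.984e-07/-3.313e+00) = 41.763861
iter 5: u=1.575261  f(a)=+5.684e-14  f'(a)=-3.313e+00  a ← 41.763861 − (+5.684e-14/-3.313e+00) = 41.763861
converged: |Δa| < 1e-12 after 5 iterations
sag = a·(cosh(S/(2a)) − 1) = 41.763861·(cosh(1.575261) − 1) = 63.459314
T_max/T_min = cosh(S/(2a)) = 2.519479

a=41.764 sag=63.459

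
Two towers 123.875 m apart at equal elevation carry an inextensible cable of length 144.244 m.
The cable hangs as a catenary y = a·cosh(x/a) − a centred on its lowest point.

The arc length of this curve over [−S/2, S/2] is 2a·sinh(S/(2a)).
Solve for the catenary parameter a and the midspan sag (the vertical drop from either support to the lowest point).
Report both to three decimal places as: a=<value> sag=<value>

a=63.840 sag=32.478

seed: a₀ = √(S³/(24(L−S))) = √(123.875³/(24·20.369)) = 62.356973
iter 1: u=0.993273  f(a)=+1.029e+00  f'(a)=-7.201e-01  a ← 62.356973 − (+1.029e+00/-7.201e-01) = 63.785616
iter 2: u=0.971026  f(a)=+3.642e-02  f'(a)=-6.699e-01  a ← 63.785616 − (+3.642e-02/-6.699e-01) = 63.839974
iter 3: u=0.970199  f(a)=+4.934e-05  f'(a)=-6.681e-01  a ← 63.839974 − (+4.934e-05/-6.681e-01) = 63.840048
iter 4: u=0.970198  f(a)=+9.084e-11  f'(a)=-6.681e-01  a ← 63.840048 − (+9.084e-11/-6.681e-01) = 63.840048
iter 5: u=0.970198  f(a)=+0.000e+00  f'(a)=-6.681e-01  a ← 63.840048 − (+0.000e+00/-6.681e-01) = 63.840048
converged: |Δa| < 1e-12 after 5 iterations
sag = a·(cosh(S/(2a)) − 1) = 63.840048·(cosh(0.970198) − 1) = 32.477835
T_max/T_min = cosh(S/(2a)) = 1.508738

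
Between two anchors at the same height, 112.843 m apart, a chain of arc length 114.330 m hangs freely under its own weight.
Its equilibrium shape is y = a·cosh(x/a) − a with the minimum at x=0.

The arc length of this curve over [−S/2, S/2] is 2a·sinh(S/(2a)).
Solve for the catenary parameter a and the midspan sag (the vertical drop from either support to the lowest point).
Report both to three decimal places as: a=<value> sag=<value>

seed: a₀ = √(S³/(24(L−S))) = √(112.843³/(24·1.487)) = 200.655390
iter 1: u=0.281186  f(a)=+5.890e-03  f'(a)=-1.494e-02  a ← 200.655390 − (+5.890e-03/-1.494e-02) = 201.049635
iter 2: u=0.280635  f(a)=+1.740e-05  f'(a)=-1.485e-02  a ← 201.049635 − (+1.740e-05/-1.485e-02) = 201.050807
iter 3: u=0.280633  f(a)=+1.530e-10  f'(a)=-1.485e-02  a ← 201.050807 − (+1.530e-10/-1.485e-02) = 201.050807
iter 4: u=0.280633  f(a)=-1.421e-14  f'(a)=-1.485e-02  a ← 201.050807 − (-1.421e-14/-1.485e-02) = 201.050807
converged: |Δa| < 1e-12 after 4 iterations
sag = a·(cosh(S/(2a)) − 1) = 201.050807·(cosh(0.280633) − 1) = 7.968963
T_max/T_min = cosh(S/(2a)) = 1.039637

a=201.051 sag=7.969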